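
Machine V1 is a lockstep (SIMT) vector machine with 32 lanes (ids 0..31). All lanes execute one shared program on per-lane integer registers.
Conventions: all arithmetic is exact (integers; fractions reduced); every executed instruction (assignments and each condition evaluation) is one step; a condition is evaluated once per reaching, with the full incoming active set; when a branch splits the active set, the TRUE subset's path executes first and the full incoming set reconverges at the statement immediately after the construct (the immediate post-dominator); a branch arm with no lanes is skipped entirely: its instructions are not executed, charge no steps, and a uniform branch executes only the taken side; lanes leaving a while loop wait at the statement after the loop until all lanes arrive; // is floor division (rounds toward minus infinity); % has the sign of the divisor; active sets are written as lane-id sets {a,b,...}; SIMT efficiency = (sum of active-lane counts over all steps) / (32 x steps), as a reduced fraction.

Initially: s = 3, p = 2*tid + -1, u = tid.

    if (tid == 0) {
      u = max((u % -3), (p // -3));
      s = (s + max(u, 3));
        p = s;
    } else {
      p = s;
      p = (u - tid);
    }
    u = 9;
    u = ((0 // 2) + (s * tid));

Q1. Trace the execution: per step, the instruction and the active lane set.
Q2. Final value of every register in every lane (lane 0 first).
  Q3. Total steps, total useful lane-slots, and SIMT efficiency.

step 0: eval (tid == 0)              {0,1,2,3,4,5,6,7,8,9,10,11,12,13,14,15,16,17,18,19,20,21,22,23,24,25,26,27,28,29,30,31}
step 1: u <- max((u % -3), (p // -3)) {0}
step 2: s <- (s + max(u, 3))         {0}
step 3: p <- s                       {0}
step 4: p <- s                       {1,2,3,4,5,6,7,8,9,10,11,12,13,14,15,16,17,18,19,20,21,22,23,24,25,26,27,28,29,30,31}
step 5: p <- (u - tid)               {1,2,3,4,5,6,7,8,9,10,11,12,13,14,15,16,17,18,19,20,21,22,23,24,25,26,27,28,29,30,31}
step 6: u <- 9                       {0,1,2,3,4,5,6,7,8,9,10,11,12,13,14,15,16,17,18,19,20,21,22,23,24,25,26,27,28,29,30,31}
step 7: u <- ((0 // 2) + (s * tid))  {0,1,2,3,4,5,6,7,8,9,10,11,12,13,14,15,16,17,18,19,20,21,22,23,24,25,26,27,28,29,30,31}

Answer: 8 steps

s: 6,3,3,3,3,3,3,3,3,3,3,3,3,3,3,3,3,3,3,3,3,3,3,3,3,3,3,3,3,3,3,3
p: 6,0,0,0,0,0,0,0,0,0,0,0,0,0,0,0,0,0,0,0,0,0,0,0,0,0,0,0,0,0,0,0
u: 0,3,6,9,12,15,18,21,24,27,30,33,36,39,42,45,48,51,54,57,60,63,66,69,72,75,78,81,84,87,90,93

steps = 8; useful = 161; efficiency = 161/256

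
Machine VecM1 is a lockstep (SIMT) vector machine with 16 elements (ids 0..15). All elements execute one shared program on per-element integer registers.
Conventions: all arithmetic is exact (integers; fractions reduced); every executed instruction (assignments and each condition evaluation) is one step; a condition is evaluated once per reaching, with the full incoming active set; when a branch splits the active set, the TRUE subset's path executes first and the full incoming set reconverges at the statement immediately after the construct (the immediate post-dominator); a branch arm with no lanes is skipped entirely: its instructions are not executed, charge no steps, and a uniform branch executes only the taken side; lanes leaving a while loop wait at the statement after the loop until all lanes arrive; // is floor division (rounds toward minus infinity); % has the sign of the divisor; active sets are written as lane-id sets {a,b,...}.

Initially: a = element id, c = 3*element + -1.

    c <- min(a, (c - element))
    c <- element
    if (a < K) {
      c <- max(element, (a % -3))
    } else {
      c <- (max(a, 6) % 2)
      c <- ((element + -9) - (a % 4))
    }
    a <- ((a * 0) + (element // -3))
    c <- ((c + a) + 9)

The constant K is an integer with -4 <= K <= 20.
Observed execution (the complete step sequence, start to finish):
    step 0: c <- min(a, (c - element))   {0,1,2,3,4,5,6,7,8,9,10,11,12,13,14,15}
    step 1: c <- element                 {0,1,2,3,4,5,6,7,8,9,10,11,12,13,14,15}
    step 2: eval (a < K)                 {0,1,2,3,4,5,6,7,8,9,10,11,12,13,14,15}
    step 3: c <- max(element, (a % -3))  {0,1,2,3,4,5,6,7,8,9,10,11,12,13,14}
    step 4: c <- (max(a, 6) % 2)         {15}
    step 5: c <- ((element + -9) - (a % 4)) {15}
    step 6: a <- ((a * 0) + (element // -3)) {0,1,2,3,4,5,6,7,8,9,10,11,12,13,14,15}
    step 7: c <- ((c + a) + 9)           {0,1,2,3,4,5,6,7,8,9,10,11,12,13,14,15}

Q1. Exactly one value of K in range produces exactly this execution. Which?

Answer: K = 15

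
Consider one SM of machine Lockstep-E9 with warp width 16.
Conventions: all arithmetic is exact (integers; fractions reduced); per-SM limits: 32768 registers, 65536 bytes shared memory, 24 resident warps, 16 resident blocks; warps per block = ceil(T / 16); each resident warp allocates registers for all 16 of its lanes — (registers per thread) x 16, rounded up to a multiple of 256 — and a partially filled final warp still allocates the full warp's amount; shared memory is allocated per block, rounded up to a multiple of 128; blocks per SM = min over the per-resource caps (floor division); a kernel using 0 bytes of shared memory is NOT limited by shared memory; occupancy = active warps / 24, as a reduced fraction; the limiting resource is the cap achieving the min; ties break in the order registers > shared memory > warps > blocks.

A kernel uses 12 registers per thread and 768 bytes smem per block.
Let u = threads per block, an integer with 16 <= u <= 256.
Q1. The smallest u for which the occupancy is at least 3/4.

Answer: u = 17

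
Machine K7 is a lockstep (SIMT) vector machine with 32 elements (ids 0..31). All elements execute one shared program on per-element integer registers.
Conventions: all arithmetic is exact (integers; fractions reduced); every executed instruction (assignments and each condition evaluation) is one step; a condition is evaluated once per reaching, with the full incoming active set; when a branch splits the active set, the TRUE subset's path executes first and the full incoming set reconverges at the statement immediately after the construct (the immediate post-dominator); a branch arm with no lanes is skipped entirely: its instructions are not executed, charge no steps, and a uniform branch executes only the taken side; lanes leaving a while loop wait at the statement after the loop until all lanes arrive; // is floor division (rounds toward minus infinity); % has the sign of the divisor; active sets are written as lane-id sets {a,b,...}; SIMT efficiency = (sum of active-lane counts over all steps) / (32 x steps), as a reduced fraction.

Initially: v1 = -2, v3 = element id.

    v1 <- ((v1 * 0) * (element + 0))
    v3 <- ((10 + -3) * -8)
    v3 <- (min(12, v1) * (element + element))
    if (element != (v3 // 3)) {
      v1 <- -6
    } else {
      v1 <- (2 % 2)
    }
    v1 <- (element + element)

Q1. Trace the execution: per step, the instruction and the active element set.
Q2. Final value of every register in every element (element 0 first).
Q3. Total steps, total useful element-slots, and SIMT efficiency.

step 0: v1 <- ((v1 * 0) * (element + 0)) {0,1,2,3,4,5,6,7,8,9,10,11,12,13,14,15,16,17,18,19,20,21,22,23,24,25,26,27,28,29,30,31}
step 1: v3 <- ((10 + -3) * -8)       {0,1,2,3,4,5,6,7,8,9,10,11,12,13,14,15,16,17,18,19,20,21,22,23,24,25,26,27,28,29,30,31}
step 2: v3 <- (min(12, v1) * (element + element)) {0,1,2,3,4,5,6,7,8,9,10,11,12,13,14,15,16,17,18,19,20,21,22,23,24,25,26,27,28,29,30,31}
step 3: eval (element != (v3 // 3))  {0,1,2,3,4,5,6,7,8,9,10,11,12,13,14,15,16,17,18,19,20,21,22,23,24,25,26,27,28,29,30,31}
step 4: v1 <- -6                     {1,2,3,4,5,6,7,8,9,10,11,12,13,14,15,16,17,18,19,20,21,22,23,24,25,26,27,28,29,30,31}
step 5: v1 <- (2 % 2)                {0}
step 6: v1 <- (element + element)    {0,1,2,3,4,5,6,7,8,9,10,11,12,13,14,15,16,17,18,19,20,21,22,23,24,25,26,27,28,29,30,31}

Answer: 7 steps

v1: 0,2,4,6,8,10,12,14,16,18,20,22,24,26,28,30,32,34,36,38,40,42,44,46,48,50,52,54,56,58,60,62
v3: 0,0,0,0,0,0,0,0,0,0,0,0,0,0,0,0,0,0,0,0,0,0,0,0,0,0,0,0,0,0,0,0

steps = 7; useful = 192; efficiency = 192/224 = 6/7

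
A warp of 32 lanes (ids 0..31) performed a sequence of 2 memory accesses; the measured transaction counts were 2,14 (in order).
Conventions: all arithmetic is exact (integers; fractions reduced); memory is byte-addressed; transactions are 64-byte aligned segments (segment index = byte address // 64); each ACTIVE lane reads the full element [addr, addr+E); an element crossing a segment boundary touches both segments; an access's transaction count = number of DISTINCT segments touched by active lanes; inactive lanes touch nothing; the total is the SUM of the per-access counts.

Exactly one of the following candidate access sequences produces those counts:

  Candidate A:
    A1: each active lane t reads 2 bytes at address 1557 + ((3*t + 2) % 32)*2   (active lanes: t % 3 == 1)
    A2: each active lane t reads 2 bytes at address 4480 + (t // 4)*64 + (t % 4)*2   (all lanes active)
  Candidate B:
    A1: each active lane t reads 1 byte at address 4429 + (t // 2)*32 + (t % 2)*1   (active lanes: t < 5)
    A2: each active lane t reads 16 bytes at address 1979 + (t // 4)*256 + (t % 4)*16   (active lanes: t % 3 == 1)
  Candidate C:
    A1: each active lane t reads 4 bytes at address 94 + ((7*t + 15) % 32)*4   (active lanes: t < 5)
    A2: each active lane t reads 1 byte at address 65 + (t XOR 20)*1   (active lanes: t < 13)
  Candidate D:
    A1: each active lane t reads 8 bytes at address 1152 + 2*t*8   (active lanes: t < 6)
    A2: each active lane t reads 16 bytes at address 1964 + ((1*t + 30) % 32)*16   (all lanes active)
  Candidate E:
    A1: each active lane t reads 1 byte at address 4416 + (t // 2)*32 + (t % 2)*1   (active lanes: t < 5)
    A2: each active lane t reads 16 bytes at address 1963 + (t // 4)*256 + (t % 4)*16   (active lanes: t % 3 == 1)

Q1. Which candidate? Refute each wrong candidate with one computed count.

A: A2 gives 8 transactions, not 14
B: A2 gives 11 transactions, not 14
C: A1 gives 3 transactions, not 2
D: A2 gives 9 transactions, not 14
E: all counts match (2,14)

Answer: E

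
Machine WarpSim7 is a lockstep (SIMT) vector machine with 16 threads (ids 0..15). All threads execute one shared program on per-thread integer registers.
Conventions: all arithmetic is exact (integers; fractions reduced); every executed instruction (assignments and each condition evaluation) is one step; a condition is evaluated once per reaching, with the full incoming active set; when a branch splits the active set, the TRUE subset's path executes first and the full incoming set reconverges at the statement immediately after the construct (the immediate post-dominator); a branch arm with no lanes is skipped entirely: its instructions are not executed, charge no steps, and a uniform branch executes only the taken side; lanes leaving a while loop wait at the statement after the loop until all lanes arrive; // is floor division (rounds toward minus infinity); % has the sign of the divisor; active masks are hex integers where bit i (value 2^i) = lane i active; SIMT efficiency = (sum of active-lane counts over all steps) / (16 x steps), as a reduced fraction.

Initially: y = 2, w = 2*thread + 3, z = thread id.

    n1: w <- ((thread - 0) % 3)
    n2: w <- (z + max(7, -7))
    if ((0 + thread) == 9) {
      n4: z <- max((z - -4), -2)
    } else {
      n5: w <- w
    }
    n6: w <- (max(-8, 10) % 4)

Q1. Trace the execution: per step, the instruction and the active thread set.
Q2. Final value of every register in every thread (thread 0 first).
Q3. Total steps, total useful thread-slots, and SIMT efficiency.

step 0: w <- ((thread - 0) % 3)      0xffff
step 1: w <- (z + max(7, -7))        0xffff
step 2: eval ((0 + thread) == 9)     0xffff
step 3: z <- max((z - -4), -2)       0x0200
step 4: w <- w                       0xfdff
step 5: w <- (max(-8, 10) % 4)       0xffff

Answer: 6 steps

y: 2,2,2,2,2,2,2,2,2,2,2,2,2,2,2,2
w: 2,2,2,2,2,2,2,2,2,2,2,2,2,2,2,2
z: 0,1,2,3,4,5,6,7,8,13,10,11,12,13,14,15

steps = 6; useful = 80; efficiency = 80/96 = 5/6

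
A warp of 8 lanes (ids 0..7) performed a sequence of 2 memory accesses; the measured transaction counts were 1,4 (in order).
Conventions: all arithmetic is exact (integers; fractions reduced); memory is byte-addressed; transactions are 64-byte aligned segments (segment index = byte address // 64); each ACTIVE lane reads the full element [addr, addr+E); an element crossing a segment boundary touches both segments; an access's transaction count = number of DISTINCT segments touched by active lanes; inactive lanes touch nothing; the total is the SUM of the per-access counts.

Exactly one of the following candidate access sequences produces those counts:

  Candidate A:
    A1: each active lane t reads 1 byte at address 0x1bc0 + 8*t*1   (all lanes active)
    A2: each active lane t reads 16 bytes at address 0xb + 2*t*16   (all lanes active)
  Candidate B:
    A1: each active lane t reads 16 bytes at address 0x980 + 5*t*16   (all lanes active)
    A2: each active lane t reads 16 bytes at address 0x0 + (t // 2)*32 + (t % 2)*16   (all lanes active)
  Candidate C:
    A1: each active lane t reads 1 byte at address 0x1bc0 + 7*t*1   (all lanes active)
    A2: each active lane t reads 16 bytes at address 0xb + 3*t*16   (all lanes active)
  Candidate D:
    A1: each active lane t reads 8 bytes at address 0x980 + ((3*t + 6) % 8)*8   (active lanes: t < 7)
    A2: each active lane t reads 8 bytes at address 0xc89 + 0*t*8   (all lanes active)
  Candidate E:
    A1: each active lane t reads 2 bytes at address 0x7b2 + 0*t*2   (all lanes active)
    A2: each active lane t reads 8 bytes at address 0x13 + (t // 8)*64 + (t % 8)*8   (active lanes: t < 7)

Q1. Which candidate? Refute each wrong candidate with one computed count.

B: A1 gives 8 transactions, not 1
C: A2 gives 6 transactions, not 4
D: A2 gives 1 transaction, not 4
E: A2 gives 2 transactions, not 4
A: all counts match (1,4)

Answer: A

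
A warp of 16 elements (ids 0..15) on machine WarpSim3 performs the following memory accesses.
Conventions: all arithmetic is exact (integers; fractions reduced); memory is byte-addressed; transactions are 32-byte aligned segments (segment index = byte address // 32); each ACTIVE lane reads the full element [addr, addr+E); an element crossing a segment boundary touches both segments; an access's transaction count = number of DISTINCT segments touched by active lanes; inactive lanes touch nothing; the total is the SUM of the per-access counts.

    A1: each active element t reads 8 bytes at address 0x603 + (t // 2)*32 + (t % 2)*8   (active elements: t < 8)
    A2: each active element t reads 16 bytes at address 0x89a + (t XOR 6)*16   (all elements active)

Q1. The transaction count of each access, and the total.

A1: 4 transactions
A2: 9 transactions

Answer: 4,9; total 13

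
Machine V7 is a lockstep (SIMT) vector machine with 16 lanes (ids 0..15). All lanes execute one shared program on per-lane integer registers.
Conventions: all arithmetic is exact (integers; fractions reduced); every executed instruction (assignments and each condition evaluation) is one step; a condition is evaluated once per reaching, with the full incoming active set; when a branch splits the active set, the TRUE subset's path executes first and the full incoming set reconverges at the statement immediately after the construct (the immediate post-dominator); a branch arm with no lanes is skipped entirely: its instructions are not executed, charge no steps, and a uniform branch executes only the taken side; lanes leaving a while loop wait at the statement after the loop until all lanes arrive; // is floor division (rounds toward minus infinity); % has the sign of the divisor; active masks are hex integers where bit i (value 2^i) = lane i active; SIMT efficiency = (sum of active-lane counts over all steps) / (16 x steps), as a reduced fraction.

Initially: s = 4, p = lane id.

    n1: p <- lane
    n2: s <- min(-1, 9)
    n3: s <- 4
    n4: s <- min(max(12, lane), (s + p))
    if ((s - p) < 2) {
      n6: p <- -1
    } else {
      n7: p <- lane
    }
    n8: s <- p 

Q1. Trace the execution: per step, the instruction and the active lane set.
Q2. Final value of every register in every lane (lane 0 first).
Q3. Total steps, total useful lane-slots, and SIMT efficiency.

step 0: p <- lane                    0xffff
step 1: s <- min(-1, 9)              0xffff
step 2: s <- 4                       0xffff
step 3: s <- min(max(12, lane), (s + p)) 0xffff
step 4: eval ((s - p) < 2)           0xffff
step 5: p <- -1                      0xf800
step 6: p <- lane                    0x07ff
step 7: s <- p                       0xffff

Answer: 8 steps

s: 0,1,2,3,4,5,6,7,8,9,10,-1,-1,-1,-1,-1
p: 0,1,2,3,4,5,6,7,8,9,10,-1,-1,-1,-1,-1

steps = 8; useful = 112; efficiency = 112/128 = 7/8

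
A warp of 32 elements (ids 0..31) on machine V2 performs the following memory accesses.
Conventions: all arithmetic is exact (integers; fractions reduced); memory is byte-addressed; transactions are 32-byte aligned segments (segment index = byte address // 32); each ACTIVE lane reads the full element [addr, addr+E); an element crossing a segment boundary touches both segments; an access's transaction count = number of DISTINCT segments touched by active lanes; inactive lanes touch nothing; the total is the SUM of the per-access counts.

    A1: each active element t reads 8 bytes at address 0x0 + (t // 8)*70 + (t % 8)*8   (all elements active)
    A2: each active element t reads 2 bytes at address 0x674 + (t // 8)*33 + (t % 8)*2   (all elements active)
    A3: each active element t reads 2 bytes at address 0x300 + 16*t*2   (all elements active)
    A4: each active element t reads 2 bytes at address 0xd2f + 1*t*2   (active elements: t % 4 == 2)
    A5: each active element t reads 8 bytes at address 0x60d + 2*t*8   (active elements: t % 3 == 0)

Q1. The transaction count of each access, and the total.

A1: 9 transactions
A2: 5 transactions
A3: 32 transactions
A4: 3 transactions
A5: 16 transactions

Answer: 9,5,32,3,16; total 65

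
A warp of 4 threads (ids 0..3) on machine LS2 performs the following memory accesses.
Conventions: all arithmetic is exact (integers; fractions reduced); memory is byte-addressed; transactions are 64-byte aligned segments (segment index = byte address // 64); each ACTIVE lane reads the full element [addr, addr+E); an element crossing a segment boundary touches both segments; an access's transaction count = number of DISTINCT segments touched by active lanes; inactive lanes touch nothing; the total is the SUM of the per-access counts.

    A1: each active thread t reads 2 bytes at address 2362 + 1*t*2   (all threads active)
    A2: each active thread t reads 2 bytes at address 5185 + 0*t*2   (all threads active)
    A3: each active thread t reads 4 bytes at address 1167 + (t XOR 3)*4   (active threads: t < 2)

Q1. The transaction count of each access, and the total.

A1: 2 transactions
A2: 1 transaction
A3: 1 transaction

Answer: 2,1,1; total 4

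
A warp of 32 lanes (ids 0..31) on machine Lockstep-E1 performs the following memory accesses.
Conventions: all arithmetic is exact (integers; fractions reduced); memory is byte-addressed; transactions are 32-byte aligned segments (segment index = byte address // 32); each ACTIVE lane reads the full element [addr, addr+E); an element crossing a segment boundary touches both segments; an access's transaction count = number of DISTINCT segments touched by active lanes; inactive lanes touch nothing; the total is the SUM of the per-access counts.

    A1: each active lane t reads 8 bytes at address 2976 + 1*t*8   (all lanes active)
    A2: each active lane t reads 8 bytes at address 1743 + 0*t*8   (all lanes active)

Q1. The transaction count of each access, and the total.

A1: 8 transactions
A2: 1 transaction

Answer: 8,1; total 9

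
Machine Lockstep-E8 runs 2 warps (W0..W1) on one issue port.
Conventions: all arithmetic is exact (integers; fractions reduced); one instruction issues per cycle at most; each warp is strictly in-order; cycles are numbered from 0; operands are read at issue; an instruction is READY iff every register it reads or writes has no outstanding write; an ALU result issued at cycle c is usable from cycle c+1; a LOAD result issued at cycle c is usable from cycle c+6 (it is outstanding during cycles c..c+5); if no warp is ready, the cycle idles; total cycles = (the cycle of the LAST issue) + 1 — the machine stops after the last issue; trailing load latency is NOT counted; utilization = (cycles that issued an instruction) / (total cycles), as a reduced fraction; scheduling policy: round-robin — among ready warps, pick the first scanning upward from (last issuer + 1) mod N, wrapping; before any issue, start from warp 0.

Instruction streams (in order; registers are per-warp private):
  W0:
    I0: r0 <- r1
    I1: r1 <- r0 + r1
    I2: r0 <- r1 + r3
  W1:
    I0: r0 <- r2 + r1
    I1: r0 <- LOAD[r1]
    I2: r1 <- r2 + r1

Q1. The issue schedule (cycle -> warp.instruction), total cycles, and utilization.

cycle 0: W0.I0
cycle 1: W1.I0
cycle 2: W0.I1
cycle 3: W1.I1
cycle 4: W0.I2
cycle 5: W1.I2

Answer: 6 cycles, utilization 1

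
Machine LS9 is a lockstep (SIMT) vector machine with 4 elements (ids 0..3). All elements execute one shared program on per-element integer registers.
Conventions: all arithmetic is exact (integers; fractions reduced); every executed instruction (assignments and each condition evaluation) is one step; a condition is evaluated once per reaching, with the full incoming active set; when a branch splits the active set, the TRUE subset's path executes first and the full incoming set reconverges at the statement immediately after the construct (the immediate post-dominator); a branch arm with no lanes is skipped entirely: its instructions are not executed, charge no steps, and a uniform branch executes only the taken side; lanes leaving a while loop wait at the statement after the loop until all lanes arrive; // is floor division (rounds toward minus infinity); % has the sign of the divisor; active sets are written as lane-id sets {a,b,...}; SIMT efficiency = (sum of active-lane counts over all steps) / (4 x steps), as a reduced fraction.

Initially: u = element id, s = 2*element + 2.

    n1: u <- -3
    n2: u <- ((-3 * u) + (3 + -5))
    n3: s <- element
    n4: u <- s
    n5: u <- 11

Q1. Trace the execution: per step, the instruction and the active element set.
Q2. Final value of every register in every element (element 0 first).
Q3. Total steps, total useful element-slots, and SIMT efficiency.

step 0: u <- -3                      {0,1,2,3}
step 1: u <- ((-3 * u) + (3 + -5))   {0,1,2,3}
step 2: s <- element                 {0,1,2,3}
step 3: u <- s                       {0,1,2,3}
step 4: u <- 11                      {0,1,2,3}

Answer: 5 steps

u: 11,11,11,11
s: 0,1,2,3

steps = 5; useful = 20; efficiency = 20/20 = 1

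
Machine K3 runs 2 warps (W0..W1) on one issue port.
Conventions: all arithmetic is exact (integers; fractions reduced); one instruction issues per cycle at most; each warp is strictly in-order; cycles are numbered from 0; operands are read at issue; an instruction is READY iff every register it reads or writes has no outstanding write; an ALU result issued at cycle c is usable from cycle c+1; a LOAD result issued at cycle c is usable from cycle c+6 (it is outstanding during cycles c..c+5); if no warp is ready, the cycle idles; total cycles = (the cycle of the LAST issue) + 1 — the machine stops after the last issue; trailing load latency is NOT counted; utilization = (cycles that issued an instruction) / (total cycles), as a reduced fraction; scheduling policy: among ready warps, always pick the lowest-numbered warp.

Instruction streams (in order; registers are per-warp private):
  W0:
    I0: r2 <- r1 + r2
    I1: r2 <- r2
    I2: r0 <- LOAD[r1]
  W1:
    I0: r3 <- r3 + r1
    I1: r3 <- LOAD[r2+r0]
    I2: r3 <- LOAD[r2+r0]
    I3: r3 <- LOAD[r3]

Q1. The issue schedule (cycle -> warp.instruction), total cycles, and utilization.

cycle 0: W0.I0
cycle 1: W0.I1
cycle 2: W0.I2
cycle 3: W1.I0
cycle 4: W1.I1
cycle 5: idle
cycle 6: idle
cycle 7: idle
cycle 8: idle
cycle 9: idle
cycle 10: W1.I2
cycle 11: idle
cycle 12: idle
cycle 13: idle
cycle 14: idle
cycle 15: idle
cycle 16: W1.I3

Answer: 17 cycles, utilization 7/17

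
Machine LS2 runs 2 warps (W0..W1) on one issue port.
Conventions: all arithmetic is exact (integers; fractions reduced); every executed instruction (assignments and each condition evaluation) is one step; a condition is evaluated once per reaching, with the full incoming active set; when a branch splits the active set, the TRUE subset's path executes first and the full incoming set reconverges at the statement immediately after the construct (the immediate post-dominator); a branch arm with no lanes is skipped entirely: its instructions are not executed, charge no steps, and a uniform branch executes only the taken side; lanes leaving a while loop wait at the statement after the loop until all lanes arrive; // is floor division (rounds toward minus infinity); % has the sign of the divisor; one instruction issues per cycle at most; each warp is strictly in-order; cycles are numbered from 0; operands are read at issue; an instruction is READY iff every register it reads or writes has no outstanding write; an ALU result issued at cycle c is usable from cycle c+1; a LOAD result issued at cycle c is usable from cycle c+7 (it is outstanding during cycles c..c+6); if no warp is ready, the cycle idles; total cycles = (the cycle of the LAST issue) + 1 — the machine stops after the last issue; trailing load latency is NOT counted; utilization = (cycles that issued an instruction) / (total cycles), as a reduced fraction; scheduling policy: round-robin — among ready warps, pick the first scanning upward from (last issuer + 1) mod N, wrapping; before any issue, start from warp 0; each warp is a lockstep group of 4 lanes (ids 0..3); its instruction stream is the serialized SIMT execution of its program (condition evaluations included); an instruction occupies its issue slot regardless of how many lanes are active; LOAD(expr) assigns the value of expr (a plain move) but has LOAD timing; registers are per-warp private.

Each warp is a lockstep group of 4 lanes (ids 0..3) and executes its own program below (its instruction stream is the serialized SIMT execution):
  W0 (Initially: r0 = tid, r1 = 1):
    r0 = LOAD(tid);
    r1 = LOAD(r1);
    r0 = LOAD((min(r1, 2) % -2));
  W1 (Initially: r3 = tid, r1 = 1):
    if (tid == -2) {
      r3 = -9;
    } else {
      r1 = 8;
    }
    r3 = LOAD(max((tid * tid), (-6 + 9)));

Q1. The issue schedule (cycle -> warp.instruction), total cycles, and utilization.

cycle 0: W0.I0
cycle 1: W1.I0
cycle 2: W0.I1
cycle 3: W1.I1
cycle 4: W1.I2
cycle 5: idle
cycle 6: idle
cycle 7: idle
cycle 8: idle
cycle 9: W0.I2

Answer: 10 cycles, utilization 3/5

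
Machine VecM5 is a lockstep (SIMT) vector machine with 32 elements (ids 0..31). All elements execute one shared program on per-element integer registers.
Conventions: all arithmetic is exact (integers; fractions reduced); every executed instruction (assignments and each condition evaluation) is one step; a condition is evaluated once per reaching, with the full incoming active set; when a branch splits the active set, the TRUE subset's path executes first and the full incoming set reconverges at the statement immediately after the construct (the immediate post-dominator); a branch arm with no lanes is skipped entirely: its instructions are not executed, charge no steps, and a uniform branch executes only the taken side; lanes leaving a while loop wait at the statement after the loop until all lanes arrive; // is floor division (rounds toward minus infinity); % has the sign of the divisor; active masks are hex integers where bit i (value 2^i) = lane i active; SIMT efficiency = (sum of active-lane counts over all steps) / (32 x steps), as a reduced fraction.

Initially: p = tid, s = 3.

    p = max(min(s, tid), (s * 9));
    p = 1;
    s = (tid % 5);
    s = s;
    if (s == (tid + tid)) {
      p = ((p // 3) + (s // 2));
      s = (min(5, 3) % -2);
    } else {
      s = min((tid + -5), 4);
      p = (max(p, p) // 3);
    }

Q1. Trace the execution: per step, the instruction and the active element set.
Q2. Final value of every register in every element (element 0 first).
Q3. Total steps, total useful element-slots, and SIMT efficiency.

step 0: p <- max(min(s, tid), (s * 9)) 0xffffffff
step 1: p <- 1                       0xffffffff
step 2: s <- (tid % 5)               0xffffffff
step 3: s <- s                       0xffffffff
step 4: eval (s == (tid + tid))      0xffffffff
step 5: p <- ((p // 3) + (s // 2))   0x00000001
step 6: s <- (min(5, 3) % -2)        0x00000001
step 7: s <- min((tid + -5), 4)      0xfffffffe
step 8: p <- (max(p, p) // 3)        0xfffffffe

Answer: 9 steps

p: 0,0,0,0,0,0,0,0,0,0,0,0,0,0,0,0,0,0,0,0,0,0,0,0,0,0,0,0,0,0,0,0
s: -1,-4,-3,-2,-1,0,1,2,3,4,4,4,4,4,4,4,4,4,4,4,4,4,4,4,4,4,4,4,4,4,4,4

steps = 9; useful = 224; efficiency = 224/288 = 7/9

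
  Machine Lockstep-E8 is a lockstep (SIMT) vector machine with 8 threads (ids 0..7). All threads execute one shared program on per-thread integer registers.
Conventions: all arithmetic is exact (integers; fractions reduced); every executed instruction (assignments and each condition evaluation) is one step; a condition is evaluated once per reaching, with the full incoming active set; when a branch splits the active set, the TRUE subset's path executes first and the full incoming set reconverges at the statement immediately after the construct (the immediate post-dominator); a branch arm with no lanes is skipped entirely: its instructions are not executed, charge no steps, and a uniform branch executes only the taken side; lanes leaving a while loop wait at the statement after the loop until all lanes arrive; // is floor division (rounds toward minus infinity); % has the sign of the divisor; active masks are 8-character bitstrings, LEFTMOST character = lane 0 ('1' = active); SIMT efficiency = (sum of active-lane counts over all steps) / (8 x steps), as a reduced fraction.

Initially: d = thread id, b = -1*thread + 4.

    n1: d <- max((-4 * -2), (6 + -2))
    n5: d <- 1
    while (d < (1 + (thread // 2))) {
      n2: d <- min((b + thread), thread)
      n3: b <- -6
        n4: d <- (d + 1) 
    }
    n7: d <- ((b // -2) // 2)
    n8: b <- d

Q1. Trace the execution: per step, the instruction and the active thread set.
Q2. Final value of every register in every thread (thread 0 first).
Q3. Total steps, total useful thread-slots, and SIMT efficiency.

step 0: d <- max((-4 * -2), (6 + -2)) 11111111
step 1: d <- 1                       11111111
step 2: eval (d < (1 + (thread // 2))) 11111111
step 3: d <- min((b + thread), thread) 00111111
step 4: b <- -6                      00111111
step 5: d <- (d + 1)                 00111111
step 6: eval (d < (1 + (thread // 2))) 00111111
step 7: d <- ((b // -2) // 2)        11111111
step 8: b <- d                       11111111

Answer: 9 steps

d: -1,-1,1,1,1,1,1,1
b: -1,-1,1,1,1,1,1,1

steps = 9; useful = 64; efficiency = 64/72 = 8/9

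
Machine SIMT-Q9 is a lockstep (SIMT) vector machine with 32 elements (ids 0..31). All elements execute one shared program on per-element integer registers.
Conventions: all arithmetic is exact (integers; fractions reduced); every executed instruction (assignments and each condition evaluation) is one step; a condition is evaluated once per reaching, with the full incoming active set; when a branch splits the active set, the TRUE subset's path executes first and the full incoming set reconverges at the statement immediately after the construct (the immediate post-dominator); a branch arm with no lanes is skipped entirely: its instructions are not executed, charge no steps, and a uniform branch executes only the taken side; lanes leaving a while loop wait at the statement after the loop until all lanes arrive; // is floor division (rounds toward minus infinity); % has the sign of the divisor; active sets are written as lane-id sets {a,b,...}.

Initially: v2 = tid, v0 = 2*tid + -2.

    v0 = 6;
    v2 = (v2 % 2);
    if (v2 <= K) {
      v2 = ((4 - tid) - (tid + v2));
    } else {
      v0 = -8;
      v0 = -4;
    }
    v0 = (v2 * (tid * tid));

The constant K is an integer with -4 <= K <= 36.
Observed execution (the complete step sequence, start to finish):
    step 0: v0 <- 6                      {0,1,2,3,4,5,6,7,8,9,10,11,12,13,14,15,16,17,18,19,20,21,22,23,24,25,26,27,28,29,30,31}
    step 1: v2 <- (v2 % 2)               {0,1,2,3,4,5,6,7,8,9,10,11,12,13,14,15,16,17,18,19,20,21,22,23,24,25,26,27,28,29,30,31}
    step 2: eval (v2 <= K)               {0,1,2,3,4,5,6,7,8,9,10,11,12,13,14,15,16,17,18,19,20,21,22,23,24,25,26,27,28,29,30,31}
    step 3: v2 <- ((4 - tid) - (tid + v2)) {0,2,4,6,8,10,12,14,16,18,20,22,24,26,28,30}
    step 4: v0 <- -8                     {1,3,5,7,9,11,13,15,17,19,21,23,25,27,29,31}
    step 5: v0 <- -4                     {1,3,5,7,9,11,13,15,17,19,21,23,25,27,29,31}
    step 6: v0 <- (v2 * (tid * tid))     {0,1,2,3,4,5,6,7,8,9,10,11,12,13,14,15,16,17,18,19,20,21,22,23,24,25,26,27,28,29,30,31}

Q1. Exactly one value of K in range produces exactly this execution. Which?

Answer: K = 0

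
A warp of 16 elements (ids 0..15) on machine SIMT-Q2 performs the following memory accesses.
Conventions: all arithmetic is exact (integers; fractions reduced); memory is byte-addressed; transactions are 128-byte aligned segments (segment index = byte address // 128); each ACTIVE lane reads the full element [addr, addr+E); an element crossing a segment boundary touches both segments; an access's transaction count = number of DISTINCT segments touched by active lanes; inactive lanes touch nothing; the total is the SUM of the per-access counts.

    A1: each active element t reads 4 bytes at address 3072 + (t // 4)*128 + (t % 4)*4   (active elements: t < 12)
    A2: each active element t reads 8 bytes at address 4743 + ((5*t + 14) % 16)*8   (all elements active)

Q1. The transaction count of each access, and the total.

A1: 3 transactions
A2: 2 transactions

Answer: 3,2; total 5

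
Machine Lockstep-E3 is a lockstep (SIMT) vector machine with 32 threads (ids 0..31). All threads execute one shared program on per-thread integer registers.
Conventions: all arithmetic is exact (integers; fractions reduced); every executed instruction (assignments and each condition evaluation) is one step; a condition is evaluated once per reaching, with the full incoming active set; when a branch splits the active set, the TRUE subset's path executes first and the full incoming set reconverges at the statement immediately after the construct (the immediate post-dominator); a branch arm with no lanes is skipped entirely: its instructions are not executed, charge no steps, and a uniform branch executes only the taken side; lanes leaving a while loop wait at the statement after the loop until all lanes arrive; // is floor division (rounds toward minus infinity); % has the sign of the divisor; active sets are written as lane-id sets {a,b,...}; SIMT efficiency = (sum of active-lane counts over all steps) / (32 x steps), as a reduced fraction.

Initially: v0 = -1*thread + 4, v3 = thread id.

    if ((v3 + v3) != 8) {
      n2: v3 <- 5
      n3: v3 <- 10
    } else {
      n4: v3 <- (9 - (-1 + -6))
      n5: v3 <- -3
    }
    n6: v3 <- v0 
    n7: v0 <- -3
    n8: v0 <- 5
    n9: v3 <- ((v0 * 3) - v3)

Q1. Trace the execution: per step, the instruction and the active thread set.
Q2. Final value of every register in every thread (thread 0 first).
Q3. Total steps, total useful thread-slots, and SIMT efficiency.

step 0: eval ((v3 + v3) != 8)        {0,1,2,3,4,5,6,7,8,9,10,11,12,13,14,15,16,17,18,19,20,21,22,23,24,25,26,27,28,29,30,31}
step 1: v3 <- 5                      {0,1,2,3,5,6,7,8,9,10,11,12,13,14,15,16,17,18,19,20,21,22,23,24,25,26,27,28,29,30,31}
step 2: v3 <- 10                     {0,1,2,3,5,6,7,8,9,10,11,12,13,14,15,16,17,18,19,20,21,22,23,24,25,26,27,28,29,30,31}
step 3: v3 <- (9 - (-1 + -6))        {4}
step 4: v3 <- -3                     {4}
step 5: v3 <- v0                     {0,1,2,3,4,5,6,7,8,9,10,11,12,13,14,15,16,17,18,19,20,21,22,23,24,25,26,27,28,29,30,31}
step 6: v0 <- -3                     {0,1,2,3,4,5,6,7,8,9,10,11,12,13,14,15,16,17,18,19,20,21,22,23,24,25,26,27,28,29,30,31}
step 7: v0 <- 5                      {0,1,2,3,4,5,6,7,8,9,10,11,12,13,14,15,16,17,18,19,20,21,22,23,24,25,26,27,28,29,30,31}
step 8: v3 <- ((v0 * 3) - v3)        {0,1,2,3,4,5,6,7,8,9,10,11,12,13,14,15,16,17,18,19,20,21,22,23,24,25,26,27,28,29,30,31}

Answer: 9 steps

v0: 5,5,5,5,5,5,5,5,5,5,5,5,5,5,5,5,5,5,5,5,5,5,5,5,5,5,5,5,5,5,5,5
v3: 11,12,13,14,15,16,17,18,19,20,21,22,23,24,25,26,27,28,29,30,31,32,33,34,35,36,37,38,39,40,41,42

steps = 9; useful = 224; efficiency = 224/288 = 7/9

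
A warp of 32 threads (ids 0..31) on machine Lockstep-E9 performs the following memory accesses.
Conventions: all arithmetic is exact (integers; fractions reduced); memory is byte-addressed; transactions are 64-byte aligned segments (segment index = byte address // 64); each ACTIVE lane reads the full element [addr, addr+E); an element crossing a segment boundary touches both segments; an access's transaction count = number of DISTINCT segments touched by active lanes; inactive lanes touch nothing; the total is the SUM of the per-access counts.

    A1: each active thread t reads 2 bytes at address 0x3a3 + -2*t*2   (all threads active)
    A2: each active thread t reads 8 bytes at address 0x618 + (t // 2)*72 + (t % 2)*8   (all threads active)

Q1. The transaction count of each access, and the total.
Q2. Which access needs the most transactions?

A1: 3 transactions
A2: 18 transactions

Answer: 3,18; total 21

Answer: A2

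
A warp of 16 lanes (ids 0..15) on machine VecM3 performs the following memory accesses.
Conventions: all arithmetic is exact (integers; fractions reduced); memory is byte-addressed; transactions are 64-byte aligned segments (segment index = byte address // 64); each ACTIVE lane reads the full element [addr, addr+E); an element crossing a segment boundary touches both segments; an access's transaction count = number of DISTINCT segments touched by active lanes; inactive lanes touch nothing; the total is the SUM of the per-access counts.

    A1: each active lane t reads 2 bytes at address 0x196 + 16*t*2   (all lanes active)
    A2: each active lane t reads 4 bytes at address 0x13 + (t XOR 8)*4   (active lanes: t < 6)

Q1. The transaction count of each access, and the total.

A1: 8 transactions
A2: 2 transactions

Answer: 8,2; total 10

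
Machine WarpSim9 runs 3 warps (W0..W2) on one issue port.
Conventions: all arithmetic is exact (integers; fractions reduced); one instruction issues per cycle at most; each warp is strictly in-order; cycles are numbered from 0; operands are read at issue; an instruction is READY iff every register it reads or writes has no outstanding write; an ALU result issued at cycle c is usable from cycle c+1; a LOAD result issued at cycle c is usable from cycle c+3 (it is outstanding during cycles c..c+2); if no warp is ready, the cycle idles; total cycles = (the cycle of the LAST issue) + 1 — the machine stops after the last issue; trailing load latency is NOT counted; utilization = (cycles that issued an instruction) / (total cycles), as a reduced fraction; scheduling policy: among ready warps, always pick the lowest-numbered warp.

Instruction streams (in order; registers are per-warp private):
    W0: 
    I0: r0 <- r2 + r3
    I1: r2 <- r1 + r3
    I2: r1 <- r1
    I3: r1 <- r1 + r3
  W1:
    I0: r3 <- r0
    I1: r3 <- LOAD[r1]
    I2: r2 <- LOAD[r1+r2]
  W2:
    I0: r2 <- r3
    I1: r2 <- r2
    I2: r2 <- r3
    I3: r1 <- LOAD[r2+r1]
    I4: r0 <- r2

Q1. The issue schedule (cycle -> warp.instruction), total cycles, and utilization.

cycle 0: W0.I0
cycle 1: W0.I1
cycle 2: W0.I2
cycle 3: W0.I3
cycle 4: W1.I0
cycle 5: W1.I1
cycle 6: W1.I2
cycle 7: W2.I0
cycle 8: W2.I1
cycle 9: W2.I2
cycle 10: W2.I3
cycle 11: W2.I4

Answer: 12 cycles, utilization 1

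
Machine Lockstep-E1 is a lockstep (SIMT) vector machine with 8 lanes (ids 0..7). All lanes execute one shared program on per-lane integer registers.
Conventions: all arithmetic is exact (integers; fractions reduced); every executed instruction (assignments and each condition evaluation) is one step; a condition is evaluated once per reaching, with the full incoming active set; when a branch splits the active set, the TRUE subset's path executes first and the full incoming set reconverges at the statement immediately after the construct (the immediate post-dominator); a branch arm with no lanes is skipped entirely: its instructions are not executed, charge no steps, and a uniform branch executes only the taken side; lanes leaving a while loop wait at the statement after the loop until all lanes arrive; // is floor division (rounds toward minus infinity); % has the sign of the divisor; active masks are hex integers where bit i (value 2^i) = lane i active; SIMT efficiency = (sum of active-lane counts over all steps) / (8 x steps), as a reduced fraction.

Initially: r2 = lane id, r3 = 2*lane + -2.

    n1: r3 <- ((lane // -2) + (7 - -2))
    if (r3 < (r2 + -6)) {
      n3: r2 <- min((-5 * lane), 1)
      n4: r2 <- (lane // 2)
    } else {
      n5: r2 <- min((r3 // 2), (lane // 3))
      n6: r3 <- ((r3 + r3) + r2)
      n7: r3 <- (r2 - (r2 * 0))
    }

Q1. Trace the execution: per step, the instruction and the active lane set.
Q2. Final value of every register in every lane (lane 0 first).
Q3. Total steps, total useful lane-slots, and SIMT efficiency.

step 0: r3 <- ((lane // -2) + (7 - -2)) 0xff
step 1: eval (r3 < (r2 + -6))        0xff
step 2: r2 <- min((r3 // 2), (lane // 3)) 0xff
step 3: r3 <- ((r3 + r3) + r2)       0xff
step 4: r3 <- (r2 - (r2 * 0))        0xff

Answer: 5 steps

r2: 0,0,0,1,1,1,2,2
r3: 0,0,0,1,1,1,2,2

steps = 5; useful = 40; efficiency = 40/40 = 1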